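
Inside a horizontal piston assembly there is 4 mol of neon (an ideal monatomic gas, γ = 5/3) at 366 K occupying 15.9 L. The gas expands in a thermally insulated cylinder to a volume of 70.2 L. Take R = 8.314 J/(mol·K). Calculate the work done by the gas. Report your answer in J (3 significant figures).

Adiabatic: TV^(γ−1) = const with γ = 5/3.
T₂ = T₁ (V₁/V₂)^(γ−1) = 366 × (15.9/70.2)^0.667 = 366 × 0.3716 = 136 K.
W_by = nCᵥ(T₁ − T₂) = (4)(12.47)(366 − 136) = 11474 J.

W ≈ 11500 J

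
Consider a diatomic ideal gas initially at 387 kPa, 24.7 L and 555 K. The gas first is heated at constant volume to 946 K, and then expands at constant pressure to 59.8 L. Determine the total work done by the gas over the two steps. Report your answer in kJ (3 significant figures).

Step 1 (isochoric): W = 0 (constant volume).
After step 1: P = 659.6 kPa (V unchanged).
Step 2 (isobaric): W = PΔV = (659.6 kPa)(59.8 − 24.7 L) = 23153 J.
W_total = 0 + 23153 = 23153 J.

W_total ≈ 23.2 kJ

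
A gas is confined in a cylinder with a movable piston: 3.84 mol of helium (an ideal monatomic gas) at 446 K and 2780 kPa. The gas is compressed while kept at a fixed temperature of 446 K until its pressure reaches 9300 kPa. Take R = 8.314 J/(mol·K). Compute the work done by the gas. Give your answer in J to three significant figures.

Isothermal process: W = nRT ln(V₂/V₁) = nRT ln(P₁/P₂).
W = (3.84)(8.314)(446) × ln(2780/9300)
  = 14239 × ln(0.2989) = 14239 × -1.208
W_by_gas = -17194 J.

W ≈ -17200 J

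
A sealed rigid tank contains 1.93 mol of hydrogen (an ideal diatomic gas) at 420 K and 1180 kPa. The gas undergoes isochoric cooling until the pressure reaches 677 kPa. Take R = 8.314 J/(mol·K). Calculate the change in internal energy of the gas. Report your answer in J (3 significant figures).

ΔU ≈ -7180 J

Constant volume ⇒ W = 0, so Q = ΔU = nCᵥΔT with Cᵥ = 5R/2 = 20.79 J/(mol·K).
At constant V, T₂/T₁ = P₂/P₁ ⇒ ΔT = T₁(P₂/P₁ − 1) = 420·(677/1180 − 1) = -179 K.
ΔU = (1.93)(20.79)(-179) = -7182 J.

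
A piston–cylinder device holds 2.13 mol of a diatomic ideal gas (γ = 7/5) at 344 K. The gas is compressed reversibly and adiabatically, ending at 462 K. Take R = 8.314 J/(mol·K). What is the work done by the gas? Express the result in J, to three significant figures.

Adiabatic ⇒ Q = 0, so W_by = −ΔU = nCᵥ(T₁ − T₂).
Cᵥ = 5R/2 = 20.79 J/(mol·K).
W = (2.13)(20.79)(344 − 462) = -5224 J.

W ≈ -5220 J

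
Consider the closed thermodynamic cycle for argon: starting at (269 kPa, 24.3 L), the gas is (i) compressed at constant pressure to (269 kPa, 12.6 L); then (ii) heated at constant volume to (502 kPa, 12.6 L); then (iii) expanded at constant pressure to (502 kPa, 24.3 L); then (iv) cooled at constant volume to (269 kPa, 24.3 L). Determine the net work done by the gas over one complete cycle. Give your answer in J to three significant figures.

Constant-volume legs do no work.
W(i) = (269)(12.6 − 24.3) = -3147 J; W(iii) = (502)(24.3 − 12.6) = 5873 J.
W_net = -3147 + 5873 = 2726 J (the clockwise enclosed area).

W_net ≈ 2730 J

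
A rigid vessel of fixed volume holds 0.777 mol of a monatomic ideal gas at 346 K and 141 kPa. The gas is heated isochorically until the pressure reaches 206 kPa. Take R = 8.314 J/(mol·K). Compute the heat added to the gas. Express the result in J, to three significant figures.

Constant volume ⇒ W = 0, so Q = ΔU = nCᵥΔT with Cᵥ = 3R/2 = 12.47 J/(mol·K).
At constant V, T₂/T₁ = P₂/P₁ ⇒ ΔT = T₁(P₂/P₁ − 1) = 346·(206/141 − 1) = 159.5 K.
ΔU = (0.777)(12.47)(159.5) = 1546 J.

Q ≈ 1550 J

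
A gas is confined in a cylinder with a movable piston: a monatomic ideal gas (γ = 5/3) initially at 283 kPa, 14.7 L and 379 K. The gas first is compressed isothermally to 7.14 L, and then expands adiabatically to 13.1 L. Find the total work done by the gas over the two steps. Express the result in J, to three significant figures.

W_total ≈ -928 J

Step 1 (isothermal): W = P₁V₁ ln(V₂/V₁) = (4160) ln(7.14/14.7) = -3004 J.
After step 1: P = 582.6 kPa, V = 7.14 L, T = 379 K.
Step 2 (adiabatic): W = (P₁V₁ − P₂V₂)/(γ−1) = (4160 − 2776)/0.667 = 2076 J.
W_total = -3004 + 2076 = -927.7 J.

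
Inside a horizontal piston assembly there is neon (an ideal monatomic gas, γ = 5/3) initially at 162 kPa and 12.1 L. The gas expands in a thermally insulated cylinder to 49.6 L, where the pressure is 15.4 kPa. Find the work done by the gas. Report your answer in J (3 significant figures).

W ≈ 1790 J

Adiabatic: W = (P₁V₁ − P₂V₂)/(γ − 1) with γ = 5/3.
P₁V₁ = 1960 J, P₂V₂ = 763.8 J.
W = (1960 − 763.8) / 0.6667 = 1795 J.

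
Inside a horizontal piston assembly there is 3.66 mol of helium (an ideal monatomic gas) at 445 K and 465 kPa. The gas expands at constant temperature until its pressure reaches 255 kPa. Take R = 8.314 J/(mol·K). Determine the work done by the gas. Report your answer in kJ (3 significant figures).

Isothermal process: W = nRT ln(V₂/V₁) = nRT ln(P₁/P₂).
W = (3.66)(8.314)(445) × ln(465/255)
  = 13541 × ln(1.824) = 13541 × 0.6008
W_by_gas = 8135 J.

W ≈ 8.14 kJ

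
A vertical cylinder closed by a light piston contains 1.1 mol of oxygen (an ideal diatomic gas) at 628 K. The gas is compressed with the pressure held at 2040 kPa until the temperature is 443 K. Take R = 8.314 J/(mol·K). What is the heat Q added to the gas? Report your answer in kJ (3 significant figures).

Isobaric: W = nRΔT = (1.1)(8.314)(-185) = -1692 J.
ΔU = nCᵥΔT with Cᵥ = 5R/2: ΔU = (1.1)(20.79)(-185) = -4230 J.
Q = ΔU + W = -4230 − 1692 = -5922 J.

Q ≈ -5.92 kJ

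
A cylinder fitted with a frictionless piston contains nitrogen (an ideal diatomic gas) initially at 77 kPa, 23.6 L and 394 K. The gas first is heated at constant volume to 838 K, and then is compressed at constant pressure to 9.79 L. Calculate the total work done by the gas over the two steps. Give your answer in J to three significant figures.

W_total ≈ -2260 J

Step 1 (isochoric): W = 0 (constant volume).
After step 1: P = 163.8 kPa (V unchanged).
Step 2 (isobaric): W = PΔV = (163.8 kPa)(9.79 − 23.6 L) = -2262 J.
W_total = 0 − 2262 = -2262 J.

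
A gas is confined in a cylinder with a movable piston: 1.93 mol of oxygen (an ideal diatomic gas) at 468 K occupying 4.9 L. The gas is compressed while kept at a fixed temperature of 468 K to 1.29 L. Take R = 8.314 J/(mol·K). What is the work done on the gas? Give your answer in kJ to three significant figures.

W ≈ 10.0 kJ

Isothermal: W = nRT ln(V₂/V₁).
W = (1.93)(8.314)(468) × ln(1.29/4.9)
  = 7510 × -1.335
W_by_gas = -10022 J; work on gas = −W_by = 10022 J.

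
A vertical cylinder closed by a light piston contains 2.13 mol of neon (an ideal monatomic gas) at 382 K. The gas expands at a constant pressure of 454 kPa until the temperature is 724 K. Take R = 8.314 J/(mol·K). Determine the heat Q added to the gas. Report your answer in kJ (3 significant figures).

Q ≈ 15.1 kJ

Isobaric: W = nRΔT = (2.13)(8.314)(342) = 6056 J.
ΔU = nCᵥΔT with Cᵥ = 3R/2: ΔU = (2.13)(12.47)(342) = 9085 J.
Q = ΔU + W = 9085 + 6056 = 15141 J.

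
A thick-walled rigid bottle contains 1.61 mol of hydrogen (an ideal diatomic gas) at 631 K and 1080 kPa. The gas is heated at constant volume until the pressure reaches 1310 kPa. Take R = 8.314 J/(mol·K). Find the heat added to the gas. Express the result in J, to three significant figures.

Q ≈ 4500 J

Constant volume ⇒ W = 0, so Q = ΔU = nCᵥΔT with Cᵥ = 5R/2 = 20.79 J/(mol·K).
At constant V, T₂/T₁ = P₂/P₁ ⇒ ΔT = T₁(P₂/P₁ − 1) = 631·(1310/1080 − 1) = 134.4 K.
ΔU = (1.61)(20.79)(134.4) = 4497 J.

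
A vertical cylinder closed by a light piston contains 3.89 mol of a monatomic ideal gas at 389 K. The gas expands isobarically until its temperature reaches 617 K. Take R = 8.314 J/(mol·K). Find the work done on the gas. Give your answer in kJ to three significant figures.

W ≈ -7.37 kJ

Isobaric: W = P ΔV = nR ΔT.
W = (3.89)(8.314)(617 − 389) = 7374 J.
Work on gas = −W_by = -7374 J.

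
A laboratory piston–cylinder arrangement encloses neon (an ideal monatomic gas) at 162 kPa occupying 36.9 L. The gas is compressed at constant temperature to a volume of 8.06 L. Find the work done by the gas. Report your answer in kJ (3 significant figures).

Isothermal: W = nRT ln(V₂/V₁) = P₁V₁ ln(V₂/V₁).
P₁V₁ = (162 kPa)(36.9 L) = 5978 J.
W = 5978 × ln(8.06/36.9) = 5978 × -1.521
W_by_gas = -9094 J.

W ≈ -9.09 kJ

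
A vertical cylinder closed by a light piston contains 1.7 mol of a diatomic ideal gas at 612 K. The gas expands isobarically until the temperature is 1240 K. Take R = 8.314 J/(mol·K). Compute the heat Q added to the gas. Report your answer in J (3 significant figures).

Isobaric: W = nRΔT = (1.7)(8.314)(628) = 8876 J.
ΔU = nCᵥΔT with Cᵥ = 5R/2: ΔU = (1.7)(20.79)(628) = 22190 J.
Q = ΔU + W = 22190 + 8876 = 31066 J.

Q ≈ 31100 J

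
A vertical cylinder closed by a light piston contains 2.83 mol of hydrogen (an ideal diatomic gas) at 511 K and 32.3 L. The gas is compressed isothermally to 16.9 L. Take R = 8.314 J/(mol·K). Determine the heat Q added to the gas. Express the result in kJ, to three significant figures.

Q ≈ -7.79 kJ

Isothermal ⇒ ΔU = 0, so Q = W = nRT ln(V₂/V₁).
Q = (2.83)(8.314)(511) ln(16.9/32.3) = 12023 × -0.6478 = -7788 J.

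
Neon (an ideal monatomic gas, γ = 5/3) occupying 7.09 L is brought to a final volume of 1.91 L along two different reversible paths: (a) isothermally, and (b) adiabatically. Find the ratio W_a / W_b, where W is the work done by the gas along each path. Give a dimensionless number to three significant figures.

W_a / W_b ≈ 0.626

Path (a) isothermal: W = P₁V₁ ln(V₂/V₁) → W_a/(P₁V₁) = -1.312.
Path (b) adiabatic: W = P₁V₁(1 − (V₁/V₂)^(γ−1))/(γ−1) → W_b/(P₁V₁) = -2.096.
W_a / W_b = -1.312 / -2.096 = 0.6257.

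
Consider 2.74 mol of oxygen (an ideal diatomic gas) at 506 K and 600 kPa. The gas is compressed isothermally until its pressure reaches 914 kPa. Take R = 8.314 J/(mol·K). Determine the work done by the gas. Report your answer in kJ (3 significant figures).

W ≈ -4.85 kJ

Isothermal process: W = nRT ln(V₂/V₁) = nRT ln(P₁/P₂).
W = (2.74)(8.314)(506) × ln(600/914)
  = 11527 × ln(0.6565) = 11527 × -0.4209
W_by_gas = -4852 J.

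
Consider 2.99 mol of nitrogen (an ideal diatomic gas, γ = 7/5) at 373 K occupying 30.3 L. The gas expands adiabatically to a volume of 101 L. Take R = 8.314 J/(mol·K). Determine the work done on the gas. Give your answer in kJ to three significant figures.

W ≈ -8.86 kJ

Adiabatic: TV^(γ−1) = const with γ = 7/5.
T₂ = T₁ (V₁/V₂)^(γ−1) = 373 × (30.3/101)^0.4 = 373 × 0.6178 = 230.4 K.
W_by = nCᵥ(T₁ − T₂) = (2.99)(20.79)(373 − 230.4) = 8860 J.
Work on gas = −W_by = -8860 J.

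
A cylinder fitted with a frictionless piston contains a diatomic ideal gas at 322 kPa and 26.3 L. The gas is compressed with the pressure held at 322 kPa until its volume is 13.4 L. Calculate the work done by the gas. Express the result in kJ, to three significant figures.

Isobaric: W = P ΔV.
W = (322 kPa)(13.4 − 26.3 L) = (322)(-12.9) = -4154 J.

W ≈ -4.15 kJ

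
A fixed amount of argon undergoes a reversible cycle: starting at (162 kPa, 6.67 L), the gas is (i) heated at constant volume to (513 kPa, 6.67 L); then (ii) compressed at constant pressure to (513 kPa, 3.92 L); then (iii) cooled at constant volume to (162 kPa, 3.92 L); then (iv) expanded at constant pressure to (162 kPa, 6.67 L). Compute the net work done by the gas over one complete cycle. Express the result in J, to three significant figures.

W_net ≈ -965 J

Constant-volume legs do no work.
W(ii) = (513)(3.92 − 6.67) = -1411 J; W(iv) = (162)(6.67 − 3.92) = 445.5 J.
W_net = -1411 + 445.5 = -965.2 J (the counter-clockwise enclosed area).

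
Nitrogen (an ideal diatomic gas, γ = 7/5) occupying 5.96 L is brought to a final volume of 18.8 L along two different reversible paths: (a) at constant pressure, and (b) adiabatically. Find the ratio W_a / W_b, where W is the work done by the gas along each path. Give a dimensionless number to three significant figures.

Path (a) isobaric: W = P₁(V₂ − V₁) → W_a/(P₁V₁) = 2.154.
Path (b) adiabatic: W = P₁V₁(1 − (V₁/V₂)^(γ−1))/(γ−1) → W_b/(P₁V₁) = 0.921.
W_a / W_b = 2.154 / 0.921 = 2.339.

W_a / W_b ≈ 2.34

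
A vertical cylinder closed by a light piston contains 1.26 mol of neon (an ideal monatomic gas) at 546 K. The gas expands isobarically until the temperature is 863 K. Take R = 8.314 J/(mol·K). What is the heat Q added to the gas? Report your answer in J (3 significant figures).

Isobaric: W = nRΔT = (1.26)(8.314)(317) = 3321 J.
ΔU = nCᵥΔT with Cᵥ = 3R/2: ΔU = (1.26)(12.47)(317) = 4981 J.
Q = ΔU + W = 4981 + 3321 = 8302 J.

Q ≈ 8300 J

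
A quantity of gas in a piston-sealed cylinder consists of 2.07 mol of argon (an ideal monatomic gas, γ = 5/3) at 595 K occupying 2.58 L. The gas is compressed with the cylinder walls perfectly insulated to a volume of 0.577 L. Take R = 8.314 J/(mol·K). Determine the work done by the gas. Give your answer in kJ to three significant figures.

Adiabatic: TV^(γ−1) = const with γ = 5/3.
T₂ = T₁ (V₁/V₂)^(γ−1) = 595 × (2.58/0.577)^0.667 = 595 × 2.714 = 1615 K.
W_by = nCᵥ(T₁ − T₂) = (2.07)(12.47)(595 − 1615) = -26329 J.

W ≈ -26.3 kJ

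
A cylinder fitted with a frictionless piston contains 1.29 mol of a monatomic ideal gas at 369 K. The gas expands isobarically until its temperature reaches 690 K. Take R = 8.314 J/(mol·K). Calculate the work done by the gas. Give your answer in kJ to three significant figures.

W ≈ 3.44 kJ

Isobaric: W = P ΔV = nR ΔT.
W = (1.29)(8.314)(690 − 369) = 3443 J.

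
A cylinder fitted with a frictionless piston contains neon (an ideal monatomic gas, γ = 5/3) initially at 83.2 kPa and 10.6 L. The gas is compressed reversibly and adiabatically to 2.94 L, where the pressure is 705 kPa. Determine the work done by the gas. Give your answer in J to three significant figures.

W ≈ -1790 J

Adiabatic: W = (P₁V₁ − P₂V₂)/(γ − 1) with γ = 5/3.
P₁V₁ = 881.9 J, P₂V₂ = 2073 J.
W = (881.9 − 2073) / 0.6667 = -1786 J.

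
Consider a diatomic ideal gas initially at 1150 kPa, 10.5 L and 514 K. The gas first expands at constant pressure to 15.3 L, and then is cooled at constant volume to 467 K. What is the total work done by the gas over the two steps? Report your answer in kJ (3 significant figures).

Step 1 (isobaric): W = PΔV = (1150 kPa)(15.3 − 10.5 L) = 5520 J.
Step 2 (isochoric): W = 0 (constant volume).
W_total = 5520 + 0 = 5520 J.

W_total ≈ 5.52 kJ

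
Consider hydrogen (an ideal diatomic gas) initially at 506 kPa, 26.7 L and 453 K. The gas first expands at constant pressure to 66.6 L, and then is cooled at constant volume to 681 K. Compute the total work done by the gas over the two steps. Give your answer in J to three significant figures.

Step 1 (isobaric): W = PΔV = (506 kPa)(66.6 − 26.7 L) = 20189 J.
Step 2 (isochoric): W = 0 (constant volume).
W_total = 20189 + 0 = 20189 J.

W_total ≈ 20200 J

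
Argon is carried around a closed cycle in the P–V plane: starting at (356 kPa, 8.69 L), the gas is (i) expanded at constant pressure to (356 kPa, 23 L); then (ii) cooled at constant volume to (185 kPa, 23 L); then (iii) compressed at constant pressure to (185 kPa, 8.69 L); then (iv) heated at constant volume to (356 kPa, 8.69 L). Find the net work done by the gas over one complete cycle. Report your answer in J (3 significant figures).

Constant-volume legs do no work.
W(i) = (356)(23 − 8.69) = 5094 J; W(iii) = (185)(8.69 − 23) = -2647 J.
W_net = 5094 − 2647 = 2447 J (the clockwise enclosed area).

W_net ≈ 2450 J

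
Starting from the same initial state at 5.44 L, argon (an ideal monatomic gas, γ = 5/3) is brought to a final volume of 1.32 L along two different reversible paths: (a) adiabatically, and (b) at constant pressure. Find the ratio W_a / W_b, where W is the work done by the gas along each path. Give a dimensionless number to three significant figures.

W_a / W_b ≈ 3.11

Path (a) adiabatic: W = P₁V₁(1 − (V₁/V₂)^(γ−1))/(γ−1) → W_a/(P₁V₁) = -2.356.
Path (b) isobaric: W = P₁(V₂ − V₁) → W_b/(P₁V₁) = -0.7574.
W_a / W_b = -2.356 / -0.7574 = 3.11.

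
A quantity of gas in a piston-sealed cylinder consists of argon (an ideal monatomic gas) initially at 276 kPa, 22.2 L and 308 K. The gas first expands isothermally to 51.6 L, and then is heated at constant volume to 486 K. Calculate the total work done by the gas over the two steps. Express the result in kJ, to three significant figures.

W_total ≈ 5.17 kJ

Step 1 (isothermal): W = P₁V₁ ln(V₂/V₁) = (6127) ln(51.6/22.2) = 5168 J.
Step 2 (isochoric): W = 0 (constant volume).
W_total = 5168 + 0 = 5168 J.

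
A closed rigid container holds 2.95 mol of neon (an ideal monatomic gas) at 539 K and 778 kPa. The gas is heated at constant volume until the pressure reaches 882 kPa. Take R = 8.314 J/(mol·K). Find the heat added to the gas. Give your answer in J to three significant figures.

Q ≈ 2650 J

Constant volume ⇒ W = 0, so Q = ΔU = nCᵥΔT with Cᵥ = 3R/2 = 12.47 J/(mol·K).
At constant V, T₂/T₁ = P₂/P₁ ⇒ ΔT = T₁(P₂/P₁ − 1) = 539·(882/778 − 1) = 72.05 K.
ΔU = (2.95)(12.47)(72.05) = 2651 J.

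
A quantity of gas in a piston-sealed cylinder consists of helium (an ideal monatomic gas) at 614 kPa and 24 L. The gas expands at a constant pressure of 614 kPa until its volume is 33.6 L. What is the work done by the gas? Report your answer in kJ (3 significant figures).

W ≈ 5.89 kJ

Isobaric: W = P ΔV.
W = (614 kPa)(33.6 − 24 L) = (614)(9.6) = 5894 J.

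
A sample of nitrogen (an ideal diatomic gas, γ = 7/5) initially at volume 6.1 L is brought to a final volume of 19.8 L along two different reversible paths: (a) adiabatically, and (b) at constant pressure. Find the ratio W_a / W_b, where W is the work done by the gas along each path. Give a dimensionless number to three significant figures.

W_a / W_b ≈ 0.418

Path (a) adiabatic: W = P₁V₁(1 − (V₁/V₂)^(γ−1))/(γ−1) → W_a/(P₁V₁) = 0.939.
Path (b) isobaric: W = P₁(V₂ − V₁) → W_b/(P₁V₁) = 2.246.
W_a / W_b = 0.939 / 2.246 = 0.4181.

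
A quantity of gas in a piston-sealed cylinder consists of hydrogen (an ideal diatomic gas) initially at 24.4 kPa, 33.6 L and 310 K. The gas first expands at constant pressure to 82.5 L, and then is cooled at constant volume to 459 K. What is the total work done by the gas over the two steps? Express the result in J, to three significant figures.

Step 1 (isobaric): W = PΔV = (24.4 kPa)(82.5 − 33.6 L) = 1193 J.
Step 2 (isochoric): W = 0 (constant volume).
W_total = 1193 + 0 = 1193 J.

W_total ≈ 1190 J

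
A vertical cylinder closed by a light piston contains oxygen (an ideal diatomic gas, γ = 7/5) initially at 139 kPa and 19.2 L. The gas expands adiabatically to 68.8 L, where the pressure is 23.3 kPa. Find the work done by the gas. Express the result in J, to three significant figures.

W ≈ 2660 J

Adiabatic: W = (P₁V₁ − P₂V₂)/(γ − 1) with γ = 7/5.
P₁V₁ = 2669 J, P₂V₂ = 1603 J.
W = (2669 − 1603) / 0.4 = 2664 J.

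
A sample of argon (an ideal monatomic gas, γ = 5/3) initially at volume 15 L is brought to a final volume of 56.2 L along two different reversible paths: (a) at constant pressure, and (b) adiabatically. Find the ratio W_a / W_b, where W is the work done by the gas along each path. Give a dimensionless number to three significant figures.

Path (a) isobaric: W = P₁(V₂ − V₁) → W_a/(P₁V₁) = 2.747.
Path (b) adiabatic: W = P₁V₁(1 − (V₁/V₂)^(γ−1))/(γ−1) → W_b/(P₁V₁) = 0.8782.
W_a / W_b = 2.747 / 0.8782 = 3.128.

W_a / W_b ≈ 3.13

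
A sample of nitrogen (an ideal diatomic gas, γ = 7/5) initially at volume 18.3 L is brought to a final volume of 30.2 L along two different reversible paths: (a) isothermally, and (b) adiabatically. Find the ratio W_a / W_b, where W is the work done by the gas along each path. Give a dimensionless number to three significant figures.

Path (a) isothermal: W = P₁V₁ ln(V₂/V₁) → W_a/(P₁V₁) = 0.5009.
Path (b) adiabatic: W = P₁V₁(1 − (V₁/V₂)^(γ−1))/(γ−1) → W_b/(P₁V₁) = 0.4539.
W_a / W_b = 0.5009 / 0.4539 = 1.104.

W_a / W_b ≈ 1.10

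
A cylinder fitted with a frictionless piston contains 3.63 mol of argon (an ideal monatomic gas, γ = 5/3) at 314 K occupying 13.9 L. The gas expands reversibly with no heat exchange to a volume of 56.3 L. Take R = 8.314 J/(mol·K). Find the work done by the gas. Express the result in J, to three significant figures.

W ≈ 8620 J

Adiabatic: TV^(γ−1) = const with γ = 5/3.
T₂ = T₁ (V₁/V₂)^(γ−1) = 314 × (13.9/56.3)^0.667 = 314 × 0.3936 = 123.6 K.
W_by = nCᵥ(T₁ − T₂) = (3.63)(12.47)(314 − 123.6) = 8620 J.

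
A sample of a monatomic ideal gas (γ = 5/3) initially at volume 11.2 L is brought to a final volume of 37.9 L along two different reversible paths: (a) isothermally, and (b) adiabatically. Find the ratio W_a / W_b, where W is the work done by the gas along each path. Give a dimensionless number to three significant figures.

Path (a) isothermal: W = P₁V₁ ln(V₂/V₁) → W_a/(P₁V₁) = 1.219.
Path (b) adiabatic: W = P₁V₁(1 − (V₁/V₂)^(γ−1))/(γ−1) → W_b/(P₁V₁) = 0.8345.
W_a / W_b = 1.219 / 0.8345 = 1.461.

W_a / W_b ≈ 1.46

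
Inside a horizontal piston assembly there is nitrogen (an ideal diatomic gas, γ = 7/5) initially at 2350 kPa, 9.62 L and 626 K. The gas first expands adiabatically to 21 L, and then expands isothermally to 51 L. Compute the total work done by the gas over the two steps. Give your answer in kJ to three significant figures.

W_total ≈ 29.8 kJ

Step 1 (adiabatic): W = (P₁V₁ − P₂V₂)/(γ−1) = (22607 − 16543)/0.4 = 15159 J.
After step 1: P = 787.8 kPa, V = 21 L, T = 458.1 K.
Step 2 (isothermal): W = P₁V₁ ln(V₂/V₁) = (16543) ln(51/21) = 14679 J.
W_total = 15159 + 14679 = 29838 J.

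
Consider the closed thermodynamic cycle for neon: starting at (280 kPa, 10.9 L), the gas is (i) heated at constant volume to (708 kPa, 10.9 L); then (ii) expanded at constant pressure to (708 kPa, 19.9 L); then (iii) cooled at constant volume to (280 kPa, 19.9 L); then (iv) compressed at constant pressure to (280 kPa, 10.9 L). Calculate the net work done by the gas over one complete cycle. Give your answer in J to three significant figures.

Constant-volume legs do no work.
W(ii) = (708)(19.9 − 10.9) = 6372 J; W(iv) = (280)(10.9 − 19.9) = -2520 J.
W_net = 6372 − 2520 = 3852 J (the clockwise enclosed area).

W_net ≈ 3850 J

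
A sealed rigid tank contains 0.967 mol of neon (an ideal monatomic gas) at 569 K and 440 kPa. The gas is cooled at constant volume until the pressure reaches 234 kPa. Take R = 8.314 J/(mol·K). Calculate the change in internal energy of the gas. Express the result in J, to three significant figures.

ΔU ≈ -3210 J

Constant volume ⇒ W = 0, so Q = ΔU = nCᵥΔT with Cᵥ = 3R/2 = 12.47 J/(mol·K).
At constant V, T₂/T₁ = P₂/P₁ ⇒ ΔT = T₁(P₂/P₁ − 1) = 569·(234/440 − 1) = -266.4 K.
ΔU = (0.967)(12.47)(-266.4) = -3213 J.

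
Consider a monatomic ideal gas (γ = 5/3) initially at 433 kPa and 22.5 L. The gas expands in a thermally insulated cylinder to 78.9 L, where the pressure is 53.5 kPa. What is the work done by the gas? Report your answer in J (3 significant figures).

Adiabatic: W = (P₁V₁ − P₂V₂)/(γ − 1) with γ = 5/3.
P₁V₁ = 9742 J, P₂V₂ = 4221 J.
W = (9742 − 4221) / 0.6667 = 8282 J.

W ≈ 8280 J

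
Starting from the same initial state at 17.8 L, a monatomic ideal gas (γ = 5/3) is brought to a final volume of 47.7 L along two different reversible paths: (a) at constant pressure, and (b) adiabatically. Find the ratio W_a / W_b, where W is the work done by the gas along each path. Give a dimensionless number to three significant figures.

W_a / W_b ≈ 2.32

Path (a) isobaric: W = P₁(V₂ − V₁) → W_a/(P₁V₁) = 1.68.
Path (b) adiabatic: W = P₁V₁(1 − (V₁/V₂)^(γ−1))/(γ−1) → W_b/(P₁V₁) = 0.7225.
W_a / W_b = 1.68 / 0.7225 = 2.325.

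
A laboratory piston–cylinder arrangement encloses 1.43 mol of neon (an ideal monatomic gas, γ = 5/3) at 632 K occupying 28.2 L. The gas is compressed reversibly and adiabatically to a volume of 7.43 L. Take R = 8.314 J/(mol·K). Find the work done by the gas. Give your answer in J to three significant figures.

Adiabatic: TV^(γ−1) = const with γ = 5/3.
T₂ = T₁ (V₁/V₂)^(γ−1) = 632 × (28.2/7.43)^0.667 = 632 × 2.433 = 1538 K.
W_by = nCᵥ(T₁ − T₂) = (1.43)(12.47)(632 − 1538) = -16153 J.

W ≈ -16200 J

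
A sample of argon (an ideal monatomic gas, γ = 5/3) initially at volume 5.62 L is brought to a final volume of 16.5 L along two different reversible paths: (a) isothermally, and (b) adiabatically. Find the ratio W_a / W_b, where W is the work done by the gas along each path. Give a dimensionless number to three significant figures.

Path (a) isothermal: W = P₁V₁ ln(V₂/V₁) → W_a/(P₁V₁) = 1.077.
Path (b) adiabatic: W = P₁V₁(1 − (V₁/V₂)^(γ−1))/(γ−1) → W_b/(P₁V₁) = 0.7684.
W_a / W_b = 1.077 / 0.7684 = 1.402.

W_a / W_b ≈ 1.40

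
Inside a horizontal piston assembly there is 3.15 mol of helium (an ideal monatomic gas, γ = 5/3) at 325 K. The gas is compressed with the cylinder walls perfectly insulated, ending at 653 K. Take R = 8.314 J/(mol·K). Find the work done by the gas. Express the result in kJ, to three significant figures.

W ≈ -12.9 kJ

Adiabatic ⇒ Q = 0, so W_by = −ΔU = nCᵥ(T₁ − T₂).
Cᵥ = 3R/2 = 12.47 J/(mol·K).
W = (3.15)(12.47)(325 − 653) = -12885 J.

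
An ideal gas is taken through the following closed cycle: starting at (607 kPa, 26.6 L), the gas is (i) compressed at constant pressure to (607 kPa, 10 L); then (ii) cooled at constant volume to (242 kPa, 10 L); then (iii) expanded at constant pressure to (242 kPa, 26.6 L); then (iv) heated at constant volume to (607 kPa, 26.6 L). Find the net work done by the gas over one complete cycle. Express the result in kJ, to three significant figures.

Constant-volume legs do no work.
W(i) = (607)(10 − 26.6) = -10076 J; W(iii) = (242)(26.6 − 10) = 4017 J.
W_net = -10076 + 4017 = -6059 J (the counter-clockwise enclosed area).

W_net ≈ -6.06 kJ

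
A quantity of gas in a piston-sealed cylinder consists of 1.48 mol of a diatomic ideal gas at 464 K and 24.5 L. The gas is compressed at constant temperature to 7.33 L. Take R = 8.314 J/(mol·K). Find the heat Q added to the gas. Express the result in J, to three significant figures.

Q ≈ -6890 J

Isothermal ⇒ ΔU = 0, so Q = W = nRT ln(V₂/V₁).
Q = (1.48)(8.314)(464) ln(7.33/24.5) = 5709 × -1.207 = -6890 J.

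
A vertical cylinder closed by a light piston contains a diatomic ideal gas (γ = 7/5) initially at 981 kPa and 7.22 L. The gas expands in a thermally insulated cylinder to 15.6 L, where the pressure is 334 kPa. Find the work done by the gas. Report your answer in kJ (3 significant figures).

W ≈ 4.68 kJ

Adiabatic: W = (P₁V₁ − P₂V₂)/(γ − 1) with γ = 7/5.
P₁V₁ = 7083 J, P₂V₂ = 5210 J.
W = (7083 − 5210) / 0.4 = 4681 J.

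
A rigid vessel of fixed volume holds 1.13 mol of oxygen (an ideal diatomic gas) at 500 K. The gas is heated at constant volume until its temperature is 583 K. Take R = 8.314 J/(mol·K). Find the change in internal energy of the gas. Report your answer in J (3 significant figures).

Constant volume ⇒ W = 0, so Q = ΔU = nCᵥΔT with Cᵥ = 5R/2 = 20.79 J/(mol·K).
ΔU = (1.13)(20.79)(583 − 500) = 1949 J.

ΔU ≈ 1950 J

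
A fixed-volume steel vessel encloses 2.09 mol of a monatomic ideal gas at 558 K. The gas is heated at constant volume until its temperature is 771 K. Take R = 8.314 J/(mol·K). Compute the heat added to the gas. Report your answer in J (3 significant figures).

Q ≈ 5550 J

Constant volume ⇒ W = 0, so Q = ΔU = nCᵥΔT with Cᵥ = 3R/2 = 12.47 J/(mol·K).
ΔU = (2.09)(12.47)(771 − 558) = 5552 J.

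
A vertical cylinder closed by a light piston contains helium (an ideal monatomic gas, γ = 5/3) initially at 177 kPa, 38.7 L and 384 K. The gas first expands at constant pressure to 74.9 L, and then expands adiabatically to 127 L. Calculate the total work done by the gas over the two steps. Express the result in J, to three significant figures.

Step 1 (isobaric): W = PΔV = (177 kPa)(74.9 − 38.7 L) = 6407 J.
After step 1: P = 177 kPa, V = 74.9 L, T = 743.2 K.
Step 2 (adiabatic): W = (P₁V₁ − P₂V₂)/(γ−1) = (13257 − 9323)/0.667 = 5901 J.
W_total = 6407 + 5901 = 12308 J.

W_total ≈ 12300 J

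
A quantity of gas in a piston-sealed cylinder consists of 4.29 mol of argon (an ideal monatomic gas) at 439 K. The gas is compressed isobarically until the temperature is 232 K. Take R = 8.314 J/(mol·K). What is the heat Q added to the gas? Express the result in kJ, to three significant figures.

Q ≈ -18.5 kJ

Isobaric: W = nRΔT = (4.29)(8.314)(-207) = -7383 J.
ΔU = nCᵥΔT with Cᵥ = 3R/2: ΔU = (4.29)(12.47)(-207) = -11075 J.
Q = ΔU + W = -11075 − 7383 = -18458 J.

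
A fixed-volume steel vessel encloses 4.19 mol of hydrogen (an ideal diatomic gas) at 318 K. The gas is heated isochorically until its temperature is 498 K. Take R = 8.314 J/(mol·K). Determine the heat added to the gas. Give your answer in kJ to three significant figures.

Q ≈ 15.7 kJ

Constant volume ⇒ W = 0, so Q = ΔU = nCᵥΔT with Cᵥ = 5R/2 = 20.79 J/(mol·K).
ΔU = (4.19)(20.79)(498 − 318) = 15676 J.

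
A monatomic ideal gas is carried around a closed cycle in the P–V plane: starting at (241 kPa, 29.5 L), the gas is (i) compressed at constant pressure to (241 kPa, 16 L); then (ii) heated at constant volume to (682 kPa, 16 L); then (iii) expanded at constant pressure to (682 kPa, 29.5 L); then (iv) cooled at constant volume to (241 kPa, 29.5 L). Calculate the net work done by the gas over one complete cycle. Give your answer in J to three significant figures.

W_net ≈ 5950 J

Constant-volume legs do no work.
W(i) = (241)(16 − 29.5) = -3254 J; W(iii) = (682)(29.5 − 16) = 9207 J.
W_net = -3254 + 9207 = 5954 J (the clockwise enclosed area).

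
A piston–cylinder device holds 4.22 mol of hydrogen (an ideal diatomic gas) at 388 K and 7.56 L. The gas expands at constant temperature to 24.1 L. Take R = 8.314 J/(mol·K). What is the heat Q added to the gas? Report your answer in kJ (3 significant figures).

Isothermal ⇒ ΔU = 0, so Q = W = nRT ln(V₂/V₁).
Q = (4.22)(8.314)(388) ln(24.1/7.56) = 13613 × 1.159 = 15782 J.

Q ≈ 15.8 kJ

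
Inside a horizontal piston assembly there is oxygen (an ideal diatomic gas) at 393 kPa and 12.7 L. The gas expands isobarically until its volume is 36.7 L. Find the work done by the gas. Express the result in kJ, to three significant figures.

W ≈ 9.43 kJ

Isobaric: W = P ΔV.
W = (393 kPa)(36.7 − 12.7 L) = (393)(24) = 9432 J.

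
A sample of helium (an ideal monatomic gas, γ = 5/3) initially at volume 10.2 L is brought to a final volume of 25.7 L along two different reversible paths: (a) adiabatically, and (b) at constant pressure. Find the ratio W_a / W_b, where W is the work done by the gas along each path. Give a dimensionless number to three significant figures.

W_a / W_b ≈ 0.454

Path (a) adiabatic: W = P₁V₁(1 − (V₁/V₂)^(γ−1))/(γ−1) → W_a/(P₁V₁) = 0.6899.
Path (b) isobaric: W = P₁(V₂ − V₁) → W_b/(P₁V₁) = 1.52.
W_a / W_b = 0.6899 / 1.52 = 0.454.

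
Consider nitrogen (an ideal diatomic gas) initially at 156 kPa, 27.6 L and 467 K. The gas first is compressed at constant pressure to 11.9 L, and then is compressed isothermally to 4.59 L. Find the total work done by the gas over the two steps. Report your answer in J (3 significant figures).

W_total ≈ -4220 J

Step 1 (isobaric): W = PΔV = (156 kPa)(11.9 − 27.6 L) = -2449 J.
After step 1: P = 156 kPa, V = 11.9 L, T = 201.4 K.
Step 2 (isothermal): W = P₁V₁ ln(V₂/V₁) = (1856) ln(4.59/11.9) = -1769 J.
W_total = -2449 − 1769 = -4218 J.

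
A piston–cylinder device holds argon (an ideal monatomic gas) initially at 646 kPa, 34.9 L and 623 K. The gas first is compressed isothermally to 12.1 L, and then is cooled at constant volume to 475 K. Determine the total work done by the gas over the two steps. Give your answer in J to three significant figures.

W_total ≈ -23900 J

Step 1 (isothermal): W = P₁V₁ ln(V₂/V₁) = (22545) ln(12.1/34.9) = -23882 J.
Step 2 (isochoric): W = 0 (constant volume).
W_total = -23882 + 0 = -23882 J.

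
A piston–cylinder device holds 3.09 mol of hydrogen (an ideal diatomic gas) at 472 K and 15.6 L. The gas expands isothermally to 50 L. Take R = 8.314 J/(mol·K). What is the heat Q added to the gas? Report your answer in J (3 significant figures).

Isothermal ⇒ ΔU = 0, so Q = W = nRT ln(V₂/V₁).
Q = (3.09)(8.314)(472) ln(50/15.6) = 12126 × 1.165 = 14124 J.

Q ≈ 14100 J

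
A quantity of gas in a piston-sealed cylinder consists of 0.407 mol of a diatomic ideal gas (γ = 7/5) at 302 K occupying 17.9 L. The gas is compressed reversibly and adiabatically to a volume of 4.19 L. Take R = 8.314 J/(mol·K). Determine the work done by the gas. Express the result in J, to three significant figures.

W ≈ -2010 J

Adiabatic: TV^(γ−1) = const with γ = 7/5.
T₂ = T₁ (V₁/V₂)^(γ−1) = 302 × (17.9/4.19)^0.4 = 302 × 1.788 = 539.8 K.
W_by = nCᵥ(T₁ − T₂) = (0.407)(20.79)(302 − 539.8) = -2012 J.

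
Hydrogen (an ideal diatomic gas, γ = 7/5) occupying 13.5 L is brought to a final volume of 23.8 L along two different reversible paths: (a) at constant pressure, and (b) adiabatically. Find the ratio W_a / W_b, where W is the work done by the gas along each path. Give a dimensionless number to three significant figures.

Path (a) isobaric: W = P₁(V₂ − V₁) → W_a/(P₁V₁) = 0.763.
Path (b) adiabatic: W = P₁V₁(1 − (V₁/V₂)^(γ−1))/(γ−1) → W_b/(P₁V₁) = 0.5073.
W_a / W_b = 0.763 / 0.5073 = 1.504.

W_a / W_b ≈ 1.50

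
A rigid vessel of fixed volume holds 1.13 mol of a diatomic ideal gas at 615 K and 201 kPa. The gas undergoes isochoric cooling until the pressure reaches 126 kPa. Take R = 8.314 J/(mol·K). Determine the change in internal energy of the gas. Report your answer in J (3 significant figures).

Constant volume ⇒ W = 0, so Q = ΔU = nCᵥΔT with Cᵥ = 5R/2 = 20.79 J/(mol·K).
At constant V, T₂/T₁ = P₂/P₁ ⇒ ΔT = T₁(P₂/P₁ − 1) = 615·(126/201 − 1) = -229.5 K.
ΔU = (1.13)(20.79)(-229.5) = -5390 J.

ΔU ≈ -5390 J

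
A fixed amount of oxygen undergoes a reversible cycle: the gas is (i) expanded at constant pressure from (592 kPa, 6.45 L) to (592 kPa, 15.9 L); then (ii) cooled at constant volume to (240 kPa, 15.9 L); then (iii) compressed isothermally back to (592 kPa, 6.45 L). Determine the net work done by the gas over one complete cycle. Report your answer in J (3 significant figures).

Leg (i): W = PΔV = (592)(15.9 − 6.45) = 5594 J.
Leg (ii): W = 0.
Leg (iii): W = PᵢVᵢ ln(V_f/Vᵢ) = (3816) ln(6.45/15.9) = -3443 J.
W_net = 5594 − 3443 = 2151 J.

W_net ≈ 2150 J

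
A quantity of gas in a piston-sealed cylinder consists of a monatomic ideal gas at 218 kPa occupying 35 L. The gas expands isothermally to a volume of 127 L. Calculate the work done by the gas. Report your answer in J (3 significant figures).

Isothermal: W = nRT ln(V₂/V₁) = P₁V₁ ln(V₂/V₁).
P₁V₁ = (218 kPa)(35 L) = 7630 J.
W = 7630 × ln(127/35) = 7630 × 1.289
W_by_gas = 9834 J.

W ≈ 9830 J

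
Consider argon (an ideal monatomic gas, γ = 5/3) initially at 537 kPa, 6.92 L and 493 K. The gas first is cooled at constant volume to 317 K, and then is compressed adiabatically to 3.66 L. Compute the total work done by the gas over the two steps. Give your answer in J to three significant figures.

W_total ≈ -1900 J

Step 1 (isochoric): W = 0 (constant volume).
After step 1: P = 345.3 kPa (V unchanged).
Step 2 (adiabatic): W = (P₁V₁ − P₂V₂)/(γ−1) = (2389 − 3654)/0.667 = -1896 J.
W_total = 0 − 1896 = -1896 J.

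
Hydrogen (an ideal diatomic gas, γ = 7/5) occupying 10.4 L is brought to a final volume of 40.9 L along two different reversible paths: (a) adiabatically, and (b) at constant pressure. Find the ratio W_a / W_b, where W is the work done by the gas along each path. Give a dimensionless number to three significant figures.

W_a / W_b ≈ 0.360

Path (a) adiabatic: W = P₁V₁(1 − (V₁/V₂)^(γ−1))/(γ−1) → W_a/(P₁V₁) = 1.054.
Path (b) isobaric: W = P₁(V₂ − V₁) → W_b/(P₁V₁) = 2.933.
W_a / W_b = 1.054 / 2.933 = 0.3595.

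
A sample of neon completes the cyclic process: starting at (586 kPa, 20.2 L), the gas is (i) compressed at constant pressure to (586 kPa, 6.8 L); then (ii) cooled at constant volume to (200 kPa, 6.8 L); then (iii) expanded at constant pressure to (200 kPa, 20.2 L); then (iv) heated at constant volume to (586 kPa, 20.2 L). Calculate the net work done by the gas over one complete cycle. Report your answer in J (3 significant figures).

Constant-volume legs do no work.
W(i) = (586)(6.8 − 20.2) = -7852 J; W(iii) = (200)(20.2 − 6.8) = 2680 J.
W_net = -7852 + 2680 = -5172 J (the counter-clockwise enclosed area).

W_net ≈ -5170 J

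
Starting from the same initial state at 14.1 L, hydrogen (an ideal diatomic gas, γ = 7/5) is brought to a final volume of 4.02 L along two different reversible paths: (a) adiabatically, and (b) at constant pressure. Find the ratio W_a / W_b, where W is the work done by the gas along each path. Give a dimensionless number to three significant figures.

Path (a) adiabatic: W = P₁V₁(1 − (V₁/V₂)^(γ−1))/(γ−1) → W_a/(P₁V₁) = -1.63.
Path (b) isobaric: W = P₁(V₂ − V₁) → W_b/(P₁V₁) = -0.7149.
W_a / W_b = -1.63 / -0.7149 = 2.28.

W_a / W_b ≈ 2.28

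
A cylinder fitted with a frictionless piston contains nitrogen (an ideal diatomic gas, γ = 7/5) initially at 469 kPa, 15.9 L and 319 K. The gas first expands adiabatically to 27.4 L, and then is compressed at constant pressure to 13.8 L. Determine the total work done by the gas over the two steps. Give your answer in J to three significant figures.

Step 1 (adiabatic): W = (P₁V₁ − P₂V₂)/(γ−1) = (7457 − 5998)/0.4 = 3647 J.
After step 1: P = 218.9 kPa, V = 27.4 L, T = 256.6 K.
Step 2 (isobaric): W = PΔV = (218.9 kPa)(13.8 − 27.4 L) = -2977 J.
W_total = 3647 − 2977 = 669.7 J.

W_total ≈ 670 J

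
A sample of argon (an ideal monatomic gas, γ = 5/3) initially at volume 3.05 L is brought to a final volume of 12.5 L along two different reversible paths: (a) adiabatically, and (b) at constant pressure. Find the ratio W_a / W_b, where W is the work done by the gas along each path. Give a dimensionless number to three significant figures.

Path (a) adiabatic: W = P₁V₁(1 − (V₁/V₂)^(γ−1))/(γ−1) → W_a/(P₁V₁) = 0.9143.
Path (b) isobaric: W = P₁(V₂ − V₁) → W_b/(P₁V₁) = 3.098.
W_a / W_b = 0.9143 / 3.098 = 0.2951.

W_a / W_b ≈ 0.295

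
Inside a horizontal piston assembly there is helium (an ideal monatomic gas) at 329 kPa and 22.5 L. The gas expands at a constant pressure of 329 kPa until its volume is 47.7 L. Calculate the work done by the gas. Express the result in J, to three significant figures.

W ≈ 8290 J

Isobaric: W = P ΔV.
W = (329 kPa)(47.7 − 22.5 L) = (329)(25.2) = 8291 J.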